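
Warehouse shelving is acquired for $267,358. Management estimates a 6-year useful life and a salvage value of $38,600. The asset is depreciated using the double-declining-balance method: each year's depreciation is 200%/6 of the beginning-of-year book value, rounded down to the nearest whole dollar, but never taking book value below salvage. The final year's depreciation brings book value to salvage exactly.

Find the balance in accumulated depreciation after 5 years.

Depreciable base = $267,358 − $38,600 = $228,758.
Year 1: ⌊$267,358 × 200%/6⌋ = $89,119. Book value $178,239.
Year 2: ⌊$178,239 × 200%/6⌋ = $59,413. Book value $118,826.
Year 3: ⌊$118,826 × 200%/6⌋ = $39,608. Book value $79,218.
Year 4: ⌊$79,218 × 200%/6⌋ = $26,406. Book value $52,812.
Year 5: ⌊$52,812 × 200%/6⌋ = $17,604, capped at $14,212. Book value $38,600.
Accumulated through year 5 = $267,358 − $38,600 = $228,758.

$228,758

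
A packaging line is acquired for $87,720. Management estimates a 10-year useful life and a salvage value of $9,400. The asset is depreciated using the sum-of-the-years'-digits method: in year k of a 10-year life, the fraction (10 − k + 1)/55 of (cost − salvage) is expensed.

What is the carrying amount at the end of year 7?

$17,944

Depreciable base = $87,720 − $9,400 = $78,320.
Sum of the years' digits = 10+9+8+7+6+5+4+3+2+1 = 55.
Year 1: $78,320 × 10/55 = $14,240. Book value $73,480.
Year 2: $78,320 × 9/55 = $12,816. Book value $60,664.
Year 3: $78,320 × 8/55 = $11,392. Book value $49,272.
Year 4: $78,320 × 7/55 = $9,968. Book value $39,304.
Year 5: $78,320 × 6/55 = $8,544. Book value $30,760.
Year 6: $78,320 × 5/55 = $7,120. Book value $23,640.
Year 7: $78,320 × 4/55 = $5,696. Book value $17,944.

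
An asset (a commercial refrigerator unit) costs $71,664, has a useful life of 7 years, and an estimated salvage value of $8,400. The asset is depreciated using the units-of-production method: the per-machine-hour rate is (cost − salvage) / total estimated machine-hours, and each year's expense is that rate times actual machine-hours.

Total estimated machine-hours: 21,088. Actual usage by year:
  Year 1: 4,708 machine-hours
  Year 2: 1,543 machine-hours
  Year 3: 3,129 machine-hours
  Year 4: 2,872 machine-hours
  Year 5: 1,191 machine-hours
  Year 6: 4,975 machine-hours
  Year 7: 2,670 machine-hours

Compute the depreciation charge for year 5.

$3,573

Depreciable base = $71,664 − $8,400 = $63,264.
Rate = $63,264 / 21,088 machine-hours = $3 per machine-hour.
Year 1: 4,708 × $3 = $14,124. Book value $57,540.
Year 2: 1,543 × $3 = $4,629. Book value $52,911.
Year 3: 3,129 × $3 = $9,387. Book value $43,524.
Year 4: 2,872 × $3 = $8,616. Book value $34,908.
Year 5: 1,191 × $3 = $3,573. Book value $31,335.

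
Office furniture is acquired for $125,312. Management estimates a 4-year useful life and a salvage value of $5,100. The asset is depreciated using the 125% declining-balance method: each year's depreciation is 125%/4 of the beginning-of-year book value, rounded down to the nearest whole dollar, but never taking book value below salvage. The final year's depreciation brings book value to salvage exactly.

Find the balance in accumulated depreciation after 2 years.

$66,082

Depreciable base = $125,312 − $5,100 = $120,212.
Year 1: ⌊$125,312 × 125%/4⌋ = $39,160. Book value $86,152.
Year 2: ⌊$86,152 × 125%/4⌋ = $26,922. Book value $59,230.
Accumulated through year 2 = $125,312 − $59,230 = $66,082.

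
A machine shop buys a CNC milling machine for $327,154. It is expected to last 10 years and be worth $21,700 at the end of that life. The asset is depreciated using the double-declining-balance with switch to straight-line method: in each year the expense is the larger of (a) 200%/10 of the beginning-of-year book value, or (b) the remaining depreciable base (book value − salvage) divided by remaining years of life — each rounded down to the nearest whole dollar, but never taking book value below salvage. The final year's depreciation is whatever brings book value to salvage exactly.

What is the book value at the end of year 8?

Depreciable base = $327,154 − $21,700 = $305,454.
Year 1: DB = ⌊$327,154 × 200%/10⌋ = $65,430; SL = ⌊$305,454/10⌋ = $30,545 → take DB $65,430. Book value $261,724.
Year 2: DB = ⌊$261,724 × 200%/10⌋ = $52,344; SL = ⌊$240,024/9⌋ = $26,669 → take DB $52,344. Book value $209,380.
Year 3: DB = ⌊$209,380 × 200%/10⌋ = $41,876; SL = ⌊$187,680/8⌋ = $23,460 → take DB $41,876. Book value $167,504.
Year 4: DB = ⌊$167,504 × 200%/10⌋ = $33,500; SL = ⌊$145,804/7⌋ = $20,829 → take DB $33,500. Book value $134,004.
Year 5: DB = ⌊$134,004 × 200%/10⌋ = $26,800; SL = ⌊$112,304/6⌋ = $18,717 → take DB $26,800. Book value $107,204.
Year 6: DB = ⌊$107,204 × 200%/10⌋ = $21,440; SL = ⌊$85,504/5⌋ = $17,100 → take DB $21,440. Book value $85,764.
Year 7: DB = ⌊$85,764 × 200%/10⌋ = $17,152; SL = ⌊$64,064/4⌋ = $16,016 → take DB $17,152. Book value $68,612.
Year 8: DB = ⌊$68,612 × 200%/10⌋ = $13,722; SL = ⌊$46,912/3⌋ = $15,637 → take SL $15,637. Book value $52,975.

$52,975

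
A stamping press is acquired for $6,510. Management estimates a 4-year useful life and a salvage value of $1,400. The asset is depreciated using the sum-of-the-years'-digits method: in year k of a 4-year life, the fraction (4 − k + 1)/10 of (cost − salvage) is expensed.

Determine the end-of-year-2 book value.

Depreciable base = $6,510 − $1,400 = $5,110.
Sum of the years' digits = 4+3+2+1 = 10.
Year 1: $5,110 × 4/10 = $2,044. Book value $4,466.
Year 2: $5,110 × 3/10 = $1,533. Book value $2,933.

$2,933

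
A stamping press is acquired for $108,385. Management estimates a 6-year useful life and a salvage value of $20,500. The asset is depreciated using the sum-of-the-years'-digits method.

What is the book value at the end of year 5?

$24,685

Depreciable base = $108,385 − $20,500 = $87,885.
Sum of the years' digits = 6+5+4+3+2+1 = 21.
Year 1: $87,885 × 6/21 = $25,110. Book value $83,275.
Year 2: $87,885 × 5/21 = $20,925. Book value $62,350.
Year 3: $87,885 × 4/21 = $16,740. Book value $45,610.
Year 4: $87,885 × 3/21 = $12,555. Book value $33,055.
Year 5: $87,885 × 2/21 = $8,370. Book value $24,685.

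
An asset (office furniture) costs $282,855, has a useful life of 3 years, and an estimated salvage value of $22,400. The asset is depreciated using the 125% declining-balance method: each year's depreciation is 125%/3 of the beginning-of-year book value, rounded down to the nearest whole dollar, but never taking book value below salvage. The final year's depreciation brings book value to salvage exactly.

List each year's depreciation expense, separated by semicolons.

Depreciable base = $282,855 − $22,400 = $260,455.
Year 1: ⌊$282,855 × 125%/3⌋ = $117,856. Book value $164,999.
Year 2: ⌊$164,999 × 125%/3⌋ = $68,749. Book value $96,250.
Year 3 (final): $96,250 − $22,400 = $73,850. Book value $22,400.

$117,856; $68,749; $73,850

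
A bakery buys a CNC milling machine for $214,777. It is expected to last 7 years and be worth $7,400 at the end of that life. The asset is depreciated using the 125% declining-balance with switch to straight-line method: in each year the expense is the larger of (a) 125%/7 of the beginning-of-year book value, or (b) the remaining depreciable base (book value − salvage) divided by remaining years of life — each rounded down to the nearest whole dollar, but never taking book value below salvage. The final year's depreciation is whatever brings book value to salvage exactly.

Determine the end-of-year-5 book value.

Depreciable base = $214,777 − $7,400 = $207,377.
Year 1: DB = ⌊$214,777 × 125%/7⌋ = $38,353; SL = ⌊$207,377/7⌋ = $29,625 → take DB $38,353. Book value $176,424.
Year 2: DB = ⌊$176,424 × 125%/7⌋ = $31,504; SL = ⌊$169,024/6⌋ = $28,170 → take DB $31,504. Book value $144,920.
Year 3: DB = ⌊$144,920 × 125%/7⌋ = $25,878; SL = ⌊$137,520/5⌋ = $27,504 → take SL $27,504. Book value $117,416.
Year 4: DB = ⌊$117,416 × 125%/7⌋ = $20,967; SL = ⌊$110,016/4⌋ = $27,504 → take SL $27,504. Book value $89,912.
Year 5: DB = ⌊$89,912 × 125%/7⌋ = $16,055; SL = ⌊$82,512/3⌋ = $27,504 → take SL $27,504. Book value $62,408.

$62,408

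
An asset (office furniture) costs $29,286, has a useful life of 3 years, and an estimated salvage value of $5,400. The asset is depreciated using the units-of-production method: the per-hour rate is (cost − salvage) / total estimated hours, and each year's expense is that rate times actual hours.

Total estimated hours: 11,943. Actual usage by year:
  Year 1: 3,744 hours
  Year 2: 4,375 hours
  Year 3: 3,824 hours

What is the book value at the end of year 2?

$13,048

Depreciable base = $29,286 − $5,400 = $23,886.
Rate = $23,886 / 11,943 hours = $2 per hour.
Year 1: 3,744 × $2 = $7,488. Book value $21,798.
Year 2: 4,375 × $2 = $8,750. Book value $13,048.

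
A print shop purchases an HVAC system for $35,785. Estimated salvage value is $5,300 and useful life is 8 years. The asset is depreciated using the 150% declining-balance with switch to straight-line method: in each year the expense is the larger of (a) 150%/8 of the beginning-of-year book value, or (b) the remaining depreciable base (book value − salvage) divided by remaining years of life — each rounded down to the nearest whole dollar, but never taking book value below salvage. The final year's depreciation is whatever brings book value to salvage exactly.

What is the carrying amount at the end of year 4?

Depreciable base = $35,785 − $5,300 = $30,485.
Year 1: DB = ⌊$35,785 × 150%/8⌋ = $6,709; SL = ⌊$30,485/8⌋ = $3,810 → take DB $6,709. Book value $29,076.
Year 2: DB = ⌊$29,076 × 150%/8⌋ = $5,451; SL = ⌊$23,776/7⌋ = $3,396 → take DB $5,451. Book value $23,625.
Year 3: DB = ⌊$23,625 × 150%/8⌋ = $4,429; SL = ⌊$18,325/6⌋ = $3,054 → take DB $4,429. Book value $19,196.
Year 4: DB = ⌊$19,196 × 150%/8⌋ = $3,599; SL = ⌊$13,896/5⌋ = $2,779 → take DB $3,599. Book value $15,597.

$15,597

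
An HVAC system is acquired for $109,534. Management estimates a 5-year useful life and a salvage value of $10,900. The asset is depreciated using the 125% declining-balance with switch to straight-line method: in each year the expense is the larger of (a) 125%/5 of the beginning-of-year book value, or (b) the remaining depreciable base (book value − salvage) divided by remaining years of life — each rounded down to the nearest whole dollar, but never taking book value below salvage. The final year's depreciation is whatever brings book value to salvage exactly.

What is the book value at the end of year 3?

$44,710

Depreciable base = $109,534 − $10,900 = $98,634.
Year 1: DB = ⌊$109,534 × 125%/5⌋ = $27,383; SL = ⌊$98,634/5⌋ = $19,726 → take DB $27,383. Book value $82,151.
Year 2: DB = ⌊$82,151 × 125%/5⌋ = $20,537; SL = ⌊$71,251/4⌋ = $17,812 → take DB $20,537. Book value $61,614.
Year 3: DB = ⌊$61,614 × 125%/5⌋ = $15,403; SL = ⌊$50,714/3⌋ = $16,904 → take SL $16,904. Book value $44,710.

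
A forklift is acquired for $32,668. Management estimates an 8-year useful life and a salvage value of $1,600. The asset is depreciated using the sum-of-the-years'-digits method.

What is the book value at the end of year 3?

Depreciable base = $32,668 − $1,600 = $31,068.
Sum of the years' digits = 8+7+6+5+4+3+2+1 = 36.
Year 1: $31,068 × 8/36 = $6,904. Book value $25,764.
Year 2: $31,068 × 7/36 = $6,041. Book value $19,723.
Year 3: $31,068 × 6/36 = $5,178. Book value $14,545.

$14,545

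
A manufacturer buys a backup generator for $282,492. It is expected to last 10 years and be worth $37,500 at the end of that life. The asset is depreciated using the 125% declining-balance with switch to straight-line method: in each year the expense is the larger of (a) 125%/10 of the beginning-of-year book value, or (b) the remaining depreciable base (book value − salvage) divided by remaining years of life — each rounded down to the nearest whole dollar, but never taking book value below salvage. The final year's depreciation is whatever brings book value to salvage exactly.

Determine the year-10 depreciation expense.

Depreciable base = $282,492 − $37,500 = $244,992.
Year 1: DB = ⌊$282,492 × 125%/10⌋ = $35,311; SL = ⌊$244,992/10⌋ = $24,499 → take DB $35,311. Book value $247,181.
Year 2: DB = ⌊$247,181 × 125%/10⌋ = $30,897; SL = ⌊$209,681/9⌋ = $23,297 → take DB $30,897. Book value $216,284.
Year 3: DB = ⌊$216,284 × 125%/10⌋ = $27,035; SL = ⌊$178,784/8⌋ = $22,348 → take DB $27,035. Book value $189,249.
Year 4: DB = ⌊$189,249 × 125%/10⌋ = $23,656; SL = ⌊$151,749/7⌋ = $21,678 → take DB $23,656. Book value $165,593.
Year 5: DB = ⌊$165,593 × 125%/10⌋ = $20,699; SL = ⌊$128,093/6⌋ = $21,348 → take SL $21,348. Book value $144,245.
Year 6: DB = ⌊$144,245 × 125%/10⌋ = $18,030; SL = ⌊$106,745/5⌋ = $21,349 → take SL $21,349. Book value $122,896.
Year 7: DB = ⌊$122,896 × 125%/10⌋ = $15,362; SL = ⌊$85,396/4⌋ = $21,349 → take SL $21,349. Book value $101,547.
Year 8: DB = ⌊$101,547 × 125%/10⌋ = $12,693; SL = ⌊$64,047/3⌋ = $21,349 → take SL $21,349. Book value $80,198.
Year 9: DB = ⌊$80,198 × 125%/10⌋ = $10,024; SL = ⌊$42,698/2⌋ = $21,349 → take SL $21,349. Book value $58,849.
Year 10 (final): $58,849 − $37,500 = $21,349. Book value $37,500.

$21,349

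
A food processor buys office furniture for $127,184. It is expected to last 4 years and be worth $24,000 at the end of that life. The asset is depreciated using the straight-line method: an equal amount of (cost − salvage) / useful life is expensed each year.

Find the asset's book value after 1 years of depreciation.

$101,388

Depreciable base = $127,184 − $24,000 = $103,184.
Annual expense = $103,184 / 4 = $25,796.
End of year 1: book value $101,388.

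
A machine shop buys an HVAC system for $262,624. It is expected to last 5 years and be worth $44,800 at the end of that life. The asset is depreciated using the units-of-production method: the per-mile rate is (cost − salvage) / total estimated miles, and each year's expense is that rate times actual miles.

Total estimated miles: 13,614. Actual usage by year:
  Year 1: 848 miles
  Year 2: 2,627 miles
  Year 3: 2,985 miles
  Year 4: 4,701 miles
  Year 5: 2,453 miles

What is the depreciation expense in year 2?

$42,032

Depreciable base = $262,624 − $44,800 = $217,824.
Rate = $217,824 / 13,614 miles = $16 per mile.
Year 1: 848 × $16 = $13,568. Book value $249,056.
Year 2: 2,627 × $16 = $42,032. Book value $207,024.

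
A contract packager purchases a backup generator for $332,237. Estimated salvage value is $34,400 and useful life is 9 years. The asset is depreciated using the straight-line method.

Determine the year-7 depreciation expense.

$33,093

Depreciable base = $332,237 − $34,400 = $297,837.
Annual expense = $297,837 / 9 = $33,093.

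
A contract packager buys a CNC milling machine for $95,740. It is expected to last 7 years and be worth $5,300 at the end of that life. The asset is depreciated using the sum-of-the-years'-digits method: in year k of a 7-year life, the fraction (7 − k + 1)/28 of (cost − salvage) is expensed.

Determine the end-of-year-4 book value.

$24,680

Depreciable base = $95,740 − $5,300 = $90,440.
Sum of the years' digits = 7+6+5+4+3+2+1 = 28.
Year 1: $90,440 × 7/28 = $22,610. Book value $73,130.
Year 2: $90,440 × 6/28 = $19,380. Book value $53,750.
Year 3: $90,440 × 5/28 = $16,150. Book value $37,600.
Year 4: $90,440 × 4/28 = $12,920. Book value $24,680.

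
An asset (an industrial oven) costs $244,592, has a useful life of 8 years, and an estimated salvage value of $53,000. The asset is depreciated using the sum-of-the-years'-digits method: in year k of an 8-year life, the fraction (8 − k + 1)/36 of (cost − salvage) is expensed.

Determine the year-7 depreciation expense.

Depreciable base = $244,592 − $53,000 = $191,592.
Sum of the years' digits = 8+7+6+5+4+3+2+1 = 36.
Year 1: $191,592 × 8/36 = $42,576. Book value $202,016.
Year 2: $191,592 × 7/36 = $37,254. Book value $164,762.
Year 3: $191,592 × 6/36 = $31,932. Book value $132,830.
Year 4: $191,592 × 5/36 = $26,610. Book value $106,220.
Year 5: $191,592 × 4/36 = $21,288. Book value $84,932.
Year 6: $191,592 × 3/36 = $15,966. Book value $68,966.
Year 7: $191,592 × 2/36 = $10,644. Book value $58,322.

$10,644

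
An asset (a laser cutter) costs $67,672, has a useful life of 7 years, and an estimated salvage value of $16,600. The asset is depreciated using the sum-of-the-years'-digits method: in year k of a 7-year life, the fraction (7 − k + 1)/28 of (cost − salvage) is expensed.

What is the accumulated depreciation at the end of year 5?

Depreciable base = $67,672 − $16,600 = $51,072.
Sum of the years' digits = 7+6+5+4+3+2+1 = 28.
Year 1: $51,072 × 7/28 = $12,768. Book value $54,904.
Year 2: $51,072 × 6/28 = $10,944. Book value $43,960.
Year 3: $51,072 × 5/28 = $9,120. Book value $34,840.
Year 4: $51,072 × 4/28 = $7,296. Book value $27,544.
Year 5: $51,072 × 3/28 = $5,472. Book value $22,072.
Accumulated through year 5 = $67,672 − $22,072 = $45,600.

$45,600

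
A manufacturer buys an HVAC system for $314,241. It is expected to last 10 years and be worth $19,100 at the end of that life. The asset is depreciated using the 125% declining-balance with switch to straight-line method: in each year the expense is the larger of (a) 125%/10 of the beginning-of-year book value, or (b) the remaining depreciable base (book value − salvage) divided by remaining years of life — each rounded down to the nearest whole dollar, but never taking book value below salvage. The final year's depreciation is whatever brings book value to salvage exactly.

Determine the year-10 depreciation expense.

$27,346

Depreciable base = $314,241 − $19,100 = $295,141.
Year 1: DB = ⌊$314,241 × 125%/10⌋ = $39,280; SL = ⌊$295,141/10⌋ = $29,514 → take DB $39,280. Book value $274,961.
Year 2: DB = ⌊$274,961 × 125%/10⌋ = $34,370; SL = ⌊$255,861/9⌋ = $28,429 → take DB $34,370. Book value $240,591.
Year 3: DB = ⌊$240,591 × 125%/10⌋ = $30,073; SL = ⌊$221,491/8⌋ = $27,686 → take DB $30,073. Book value $210,518.
Year 4: DB = ⌊$210,518 × 125%/10⌋ = $26,314; SL = ⌊$191,418/7⌋ = $27,345 → take SL $27,345. Book value $183,173.
Year 5: DB = ⌊$183,173 × 125%/10⌋ = $22,896; SL = ⌊$164,073/6⌋ = $27,345 → take SL $27,345. Book value $155,828.
Year 6: DB = ⌊$155,828 × 125%/10⌋ = $19,478; SL = ⌊$136,728/5⌋ = $27,345 → take SL $27,345. Book value $128,483.
Year 7: DB = ⌊$128,483 × 125%/10⌋ = $16,060; SL = ⌊$109,383/4⌋ = $27,345 → take SL $27,345. Book value $101,138.
Year 8: DB = ⌊$101,138 × 125%/10⌋ = $12,642; SL = ⌊$82,038/3⌋ = $27,346 → take SL $27,346. Book value $73,792.
Year 9: DB = ⌊$73,792 × 125%/10⌋ = $9,224; SL = ⌊$54,692/2⌋ = $27,346 → take SL $27,346. Book value $46,446.
Year 10 (final): $46,446 − $19,100 = $27,346. Book value $19,100.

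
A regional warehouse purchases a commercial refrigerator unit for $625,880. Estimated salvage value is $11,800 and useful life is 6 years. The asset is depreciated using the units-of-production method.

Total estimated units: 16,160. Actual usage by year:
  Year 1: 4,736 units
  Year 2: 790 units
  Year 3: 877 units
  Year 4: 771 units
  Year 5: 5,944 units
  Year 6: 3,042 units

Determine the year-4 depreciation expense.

$29,298

Depreciable base = $625,880 − $11,800 = $614,080.
Rate = $614,080 / 16,160 units = $38 per unit.
Year 1: 4,736 × $38 = $179,968. Book value $445,912.
Year 2: 790 × $38 = $30,020. Book value $415,892.
Year 3: 877 × $38 = $33,326. Book value $382,566.
Year 4: 771 × $38 = $29,298. Book value $353,268.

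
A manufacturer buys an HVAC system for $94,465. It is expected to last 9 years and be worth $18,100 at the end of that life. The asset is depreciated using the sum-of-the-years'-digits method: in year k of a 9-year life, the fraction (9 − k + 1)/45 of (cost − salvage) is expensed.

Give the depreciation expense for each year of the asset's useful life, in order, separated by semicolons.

Depreciable base = $94,465 − $18,100 = $76,365.
Sum of the years' digits = 9+8+7+6+5+4+3+2+1 = 45.
Year 1: $76,365 × 9/45 = $15,273. Book value $79,192.
Year 2: $76,365 × 8/45 = $13,576. Book value $65,616.
Year 3: $76,365 × 7/45 = $11,879. Book value $53,737.
Year 4: $76,365 × 6/45 = $10,182. Book value $43,555.
Year 5: $76,365 × 5/45 = $8,485. Book value $35,070.
Year 6: $76,365 × 4/45 = $6,788. Book value $28,282.
Year 7: $76,365 × 3/45 = $5,091. Book value $23,191.
Year 8: $76,365 × 2/45 = $3,394. Book value $19,797.
Year 9: $76,365 × 1/45 = $1,697. Book value $18,100.

$15,273; $13,576; $11,879; $10,182; $8,485; $6,788; $5,091; $3,394; $1,697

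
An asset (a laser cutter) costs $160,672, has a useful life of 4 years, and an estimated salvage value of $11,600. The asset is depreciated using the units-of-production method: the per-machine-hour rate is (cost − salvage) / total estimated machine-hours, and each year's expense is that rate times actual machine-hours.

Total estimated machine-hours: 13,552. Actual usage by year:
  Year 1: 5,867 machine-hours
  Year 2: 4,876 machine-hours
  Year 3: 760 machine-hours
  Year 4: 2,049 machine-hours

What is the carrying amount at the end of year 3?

$34,139

Depreciable base = $160,672 − $11,600 = $149,072.
Rate = $149,072 / 13,552 machine-hours = $11 per machine-hour.
Year 1: 5,867 × $11 = $64,537. Book value $96,135.
Year 2: 4,876 × $11 = $53,636. Book value $42,499.
Year 3: 760 × $11 = $8,360. Book value $34,139.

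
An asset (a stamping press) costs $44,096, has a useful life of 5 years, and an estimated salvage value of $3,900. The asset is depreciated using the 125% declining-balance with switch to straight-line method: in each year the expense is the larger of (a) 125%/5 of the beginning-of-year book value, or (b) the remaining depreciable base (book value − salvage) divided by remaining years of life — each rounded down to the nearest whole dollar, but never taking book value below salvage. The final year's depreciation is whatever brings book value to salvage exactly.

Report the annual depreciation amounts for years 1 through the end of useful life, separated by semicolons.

$11,024; $8,268; $6,968; $6,968; $6,968

Depreciable base = $44,096 − $3,900 = $40,196.
Year 1: DB = ⌊$44,096 × 125%/5⌋ = $11,024; SL = ⌊$40,196/5⌋ = $8,039 → take DB $11,024. Book value $33,072.
Year 2: DB = ⌊$33,072 × 125%/5⌋ = $8,268; SL = ⌊$29,172/4⌋ = $7,293 → take DB $8,268. Book value $24,804.
Year 3: DB = ⌊$24,804 × 125%/5⌋ = $6,201; SL = ⌊$20,904/3⌋ = $6,968 → take SL $6,968. Book value $17,836.
Year 4: DB = ⌊$17,836 × 125%/5⌋ = $4,459; SL = ⌊$13,936/2⌋ = $6,968 → take SL $6,968. Book value $10,868.
Year 5 (final): $10,868 − $3,900 = $6,968. Book value $3,900.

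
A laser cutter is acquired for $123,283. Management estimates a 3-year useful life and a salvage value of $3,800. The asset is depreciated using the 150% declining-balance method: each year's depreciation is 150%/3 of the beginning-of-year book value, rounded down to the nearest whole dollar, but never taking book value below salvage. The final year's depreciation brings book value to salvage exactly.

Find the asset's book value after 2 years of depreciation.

$30,821

Depreciable base = $123,283 − $3,800 = $119,483.
Year 1: ⌊$123,283 × 150%/3⌋ = $61,641. Book value $61,642.
Year 2: ⌊$61,642 × 150%/3⌋ = $30,821. Book value $30,821.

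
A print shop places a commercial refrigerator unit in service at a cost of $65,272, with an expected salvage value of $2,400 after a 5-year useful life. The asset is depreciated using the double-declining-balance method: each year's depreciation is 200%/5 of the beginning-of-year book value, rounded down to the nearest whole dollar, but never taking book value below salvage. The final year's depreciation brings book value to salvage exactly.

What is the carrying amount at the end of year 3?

Depreciable base = $65,272 − $2,400 = $62,872.
Year 1: ⌊$65,272 × 200%/5⌋ = $26,108. Book value $39,164.
Year 2: ⌊$39,164 × 200%/5⌋ = $15,665. Book value $23,499.
Year 3: ⌊$23,499 × 200%/5⌋ = $9,399. Book value $14,100.

$14,100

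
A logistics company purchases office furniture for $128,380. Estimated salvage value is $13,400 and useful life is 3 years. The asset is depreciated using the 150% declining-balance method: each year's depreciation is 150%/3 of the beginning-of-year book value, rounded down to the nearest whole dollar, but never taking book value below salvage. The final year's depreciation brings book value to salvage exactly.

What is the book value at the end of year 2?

Depreciable base = $128,380 − $13,400 = $114,980.
Year 1: ⌊$128,380 × 150%/3⌋ = $64,190. Book value $64,190.
Year 2: ⌊$64,190 × 150%/3⌋ = $32,095. Book value $32,095.

$32,095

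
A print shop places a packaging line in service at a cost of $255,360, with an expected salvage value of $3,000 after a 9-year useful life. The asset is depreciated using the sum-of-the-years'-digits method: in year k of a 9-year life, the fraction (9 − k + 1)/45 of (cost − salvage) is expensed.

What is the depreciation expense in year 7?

$16,824

Depreciable base = $255,360 − $3,000 = $252,360.
Sum of the years' digits = 9+8+7+6+5+4+3+2+1 = 45.
Year 1: $252,360 × 9/45 = $50,472. Book value $204,888.
Year 2: $252,360 × 8/45 = $44,864. Book value $160,024.
Year 3: $252,360 × 7/45 = $39,256. Book value $120,768.
Year 4: $252,360 × 6/45 = $33,648. Book value $87,120.
Year 5: $252,360 × 5/45 = $28,040. Book value $59,080.
Year 6: $252,360 × 4/45 = $22,432. Book value $36,648.
Year 7: $252,360 × 3/45 = $16,824. Book value $19,824.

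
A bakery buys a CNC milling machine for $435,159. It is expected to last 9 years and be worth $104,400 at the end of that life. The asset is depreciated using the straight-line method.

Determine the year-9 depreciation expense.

Depreciable base = $435,159 − $104,400 = $330,759.
Annual expense = $330,759 / 9 = $36,751.

$36,751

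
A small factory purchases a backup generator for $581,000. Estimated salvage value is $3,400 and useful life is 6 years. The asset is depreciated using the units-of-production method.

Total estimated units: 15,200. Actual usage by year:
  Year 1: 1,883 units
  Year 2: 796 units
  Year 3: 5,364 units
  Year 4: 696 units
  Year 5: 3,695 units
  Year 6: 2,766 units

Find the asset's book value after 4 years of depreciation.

Depreciable base = $581,000 − $3,400 = $577,600.
Rate = $577,600 / 15,200 units = $38 per unit.
Year 1: 1,883 × $38 = $71,554. Book value $509,446.
Year 2: 796 × $38 = $30,248. Book value $479,198.
Year 3: 5,364 × $38 = $203,832. Book value $275,366.
Year 4: 696 × $38 = $26,448. Book value $248,918.

$248,918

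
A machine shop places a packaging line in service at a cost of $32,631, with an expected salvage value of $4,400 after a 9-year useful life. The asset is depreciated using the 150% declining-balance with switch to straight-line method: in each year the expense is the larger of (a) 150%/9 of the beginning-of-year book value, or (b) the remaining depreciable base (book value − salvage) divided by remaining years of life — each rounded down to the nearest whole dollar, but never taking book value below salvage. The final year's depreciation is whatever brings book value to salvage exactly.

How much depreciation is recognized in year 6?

Depreciable base = $32,631 − $4,400 = $28,231.
Year 1: DB = ⌊$32,631 × 150%/9⌋ = $5,438; SL = ⌊$28,231/9⌋ = $3,136 → take DB $5,438. Book value $27,193.
Year 2: DB = ⌊$27,193 × 150%/9⌋ = $4,532; SL = ⌊$22,793/8⌋ = $2,849 → take DB $4,532. Book value $22,661.
Year 3: DB = ⌊$22,661 × 150%/9⌋ = $3,776; SL = ⌊$18,261/7⌋ = $2,608 → take DB $3,776. Book value $18,885.
Year 4: DB = ⌊$18,885 × 150%/9⌋ = $3,147; SL = ⌊$14,485/6⌋ = $2,414 → take DB $3,147. Book value $15,738.
Year 5: DB = ⌊$15,738 × 150%/9⌋ = $2,623; SL = ⌊$11,338/5⌋ = $2,267 → take DB $2,623. Book value $13,115.
Year 6: DB = ⌊$13,115 × 150%/9⌋ = $2,185; SL = ⌊$8,715/4⌋ = $2,178 → take DB $2,185. Book value $10,930.

$2,185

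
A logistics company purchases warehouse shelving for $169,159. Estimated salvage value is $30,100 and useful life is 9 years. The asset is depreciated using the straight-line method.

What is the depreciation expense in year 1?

Depreciable base = $169,159 − $30,100 = $139,059.
Annual expense = $139,059 / 9 = $15,451.

$15,451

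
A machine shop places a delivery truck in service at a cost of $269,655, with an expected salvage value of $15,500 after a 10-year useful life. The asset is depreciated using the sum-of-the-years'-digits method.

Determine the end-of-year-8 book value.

Depreciable base = $269,655 − $15,500 = $254,155.
Sum of the years' digits = 10+9+8+7+6+5+4+3+2+1 = 55.
Year 1: $254,155 × 10/55 = $46,210. Book value $223,445.
Year 2: $254,155 × 9/55 = $41,589. Book value $181,856.
Year 3: $254,155 × 8/55 = $36,968. Book value $144,888.
Year 4: $254,155 × 7/55 = $32,347. Book value $112,541.
Year 5: $254,155 × 6/55 = $27,726. Book value $84,815.
Year 6: $254,155 × 5/55 = $23,105. Book value $61,710.
Year 7: $254,155 × 4/55 = $18,484. Book value $43,226.
Year 8: $254,155 × 3/55 = $13,863. Book value $29,363.

$29,363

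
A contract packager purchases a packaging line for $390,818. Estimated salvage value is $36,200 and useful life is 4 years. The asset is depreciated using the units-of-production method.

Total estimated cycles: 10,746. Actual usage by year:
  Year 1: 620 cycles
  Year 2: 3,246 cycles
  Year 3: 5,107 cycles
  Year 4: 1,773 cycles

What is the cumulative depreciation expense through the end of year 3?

Depreciable base = $390,818 − $36,200 = $354,618.
Rate = $354,618 / 10,746 cycles = $33 per cycle.
Year 1: 620 × $33 = $20,460. Book value $370,358.
Year 2: 3,246 × $33 = $107,118. Book value $263,240.
Year 3: 5,107 × $33 = $168,531. Book value $94,709.
Accumulated through year 3 = $390,818 − $94,709 = $296,109.

$296,109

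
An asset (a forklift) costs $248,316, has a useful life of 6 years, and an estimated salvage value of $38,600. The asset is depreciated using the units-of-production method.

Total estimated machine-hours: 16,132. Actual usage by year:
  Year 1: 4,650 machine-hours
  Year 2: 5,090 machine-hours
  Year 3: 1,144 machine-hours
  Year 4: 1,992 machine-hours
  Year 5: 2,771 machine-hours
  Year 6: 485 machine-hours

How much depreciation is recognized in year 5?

Depreciable base = $248,316 − $38,600 = $209,716.
Rate = $209,716 / 16,132 machine-hours = $13 per machine-hour.
Year 1: 4,650 × $13 = $60,450. Book value $187,866.
Year 2: 5,090 × $13 = $66,170. Book value $121,696.
Year 3: 1,144 × $13 = $14,872. Book value $106,824.
Year 4: 1,992 × $13 = $25,896. Book value $80,928.
Year 5: 2,771 × $13 = $36,023. Book value $44,905.

$36,023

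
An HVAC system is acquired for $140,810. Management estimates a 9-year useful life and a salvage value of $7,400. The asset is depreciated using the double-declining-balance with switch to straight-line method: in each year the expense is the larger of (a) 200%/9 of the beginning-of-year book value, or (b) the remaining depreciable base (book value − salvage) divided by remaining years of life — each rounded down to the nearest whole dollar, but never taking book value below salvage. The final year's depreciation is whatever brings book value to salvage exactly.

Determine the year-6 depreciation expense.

Depreciable base = $140,810 − $7,400 = $133,410.
Year 1: DB = ⌊$140,810 × 200%/9⌋ = $31,291; SL = ⌊$133,410/9⌋ = $14,823 → take DB $31,291. Book value $109,519.
Year 2: DB = ⌊$109,519 × 200%/9⌋ = $24,337; SL = ⌊$102,119/8⌋ = $12,764 → take DB $24,337. Book value $85,182.
Year 3: DB = ⌊$85,182 × 200%/9⌋ = $18,929; SL = ⌊$77,782/7⌋ = $11,111 → take DB $18,929. Book value $66,253.
Year 4: DB = ⌊$66,253 × 200%/9⌋ = $14,722; SL = ⌊$58,853/6⌋ = $9,808 → take DB $14,722. Book value $51,531.
Year 5: DB = ⌊$51,531 × 200%/9⌋ = $11,451; SL = ⌊$44,131/5⌋ = $8,826 → take DB $11,451. Book value $40,080.
Year 6: DB = ⌊$40,080 × 200%/9⌋ = $8,906; SL = ⌊$32,680/4⌋ = $8,170 → take DB $8,906. Book value $31,174.

$8,906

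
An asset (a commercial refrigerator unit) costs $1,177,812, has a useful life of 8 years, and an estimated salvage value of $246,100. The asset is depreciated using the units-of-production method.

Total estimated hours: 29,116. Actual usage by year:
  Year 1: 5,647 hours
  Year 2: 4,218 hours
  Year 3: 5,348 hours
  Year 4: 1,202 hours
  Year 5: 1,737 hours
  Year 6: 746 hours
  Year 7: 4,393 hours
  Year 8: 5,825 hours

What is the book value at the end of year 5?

$596,948

Depreciable base = $1,177,812 − $246,100 = $931,712.
Rate = $931,712 / 29,116 hours = $32 per hour.
Year 1: 5,647 × $32 = $180,704. Book value $997,108.
Year 2: 4,218 × $32 = $134,976. Book value $862,132.
Year 3: 5,348 × $32 = $171,136. Book value $690,996.
Year 4: 1,202 × $32 = $38,464. Book value $652,532.
Year 5: 1,737 × $32 = $55,584. Book value $596,948.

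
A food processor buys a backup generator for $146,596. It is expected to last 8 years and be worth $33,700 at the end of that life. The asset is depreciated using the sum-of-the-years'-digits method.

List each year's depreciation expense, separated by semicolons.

Depreciable base = $146,596 − $33,700 = $112,896.
Sum of the years' digits = 8+7+6+5+4+3+2+1 = 36.
Year 1: $112,896 × 8/36 = $25,088. Book value $121,508.
Year 2: $112,896 × 7/36 = $21,952. Book value $99,556.
Year 3: $112,896 × 6/36 = $18,816. Book value $80,740.
Year 4: $112,896 × 5/36 = $15,680. Book value $65,060.
Year 5: $112,896 × 4/36 = $12,544. Book value $52,516.
Year 6: $112,896 × 3/36 = $9,408. Book value $43,108.
Year 7: $112,896 × 2/36 = $6,272. Book value $36,836.
Year 8: $112,896 × 1/36 = $3,136. Book value $33,700.

$25,088; $21,952; $18,816; $15,680; $12,544; $9,408; $6,272; $3,136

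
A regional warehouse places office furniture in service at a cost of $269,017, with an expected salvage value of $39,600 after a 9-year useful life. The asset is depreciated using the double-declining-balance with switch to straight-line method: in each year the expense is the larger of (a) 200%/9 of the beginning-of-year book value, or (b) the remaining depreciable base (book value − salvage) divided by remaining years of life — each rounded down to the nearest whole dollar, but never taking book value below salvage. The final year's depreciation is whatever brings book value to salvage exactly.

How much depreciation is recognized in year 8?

Depreciable base = $269,017 − $39,600 = $229,417.
Year 1: DB = ⌊$269,017 × 200%/9⌋ = $59,781; SL = ⌊$229,417/9⌋ = $25,490 → take DB $59,781. Book value $209,236.
Year 2: DB = ⌊$209,236 × 200%/9⌋ = $46,496; SL = ⌊$169,636/8⌋ = $21,204 → take DB $46,496. Book value $162,740.
Year 3: DB = ⌊$162,740 × 200%/9⌋ = $36,164; SL = ⌊$123,140/7⌋ = $17,591 → take DB $36,164. Book value $126,576.
Year 4: DB = ⌊$126,576 × 200%/9⌋ = $28,128; SL = ⌊$86,976/6⌋ = $14,496 → take DB $28,128. Book value $98,448.
Year 5: DB = ⌊$98,448 × 200%/9⌋ = $21,877; SL = ⌊$58,848/5⌋ = $11,769 → take DB $21,877. Book value $76,571.
Year 6: DB = ⌊$76,571 × 200%/9⌋ = $17,015; SL = ⌊$36,971/4⌋ = $9,242 → take DB $17,015. Book value $59,556.
Year 7: DB = ⌊$59,556 × 200%/9⌋ = $13,234; SL = ⌊$19,956/3⌋ = $6,652 → take DB $13,234. Book value $46,322.
Year 8: DB = ⌊$46,322 × 200%/9⌋ = $10,293; SL = ⌊$6,722/2⌋ = $3,361 → take DB $10,293, capped at $6,722. Book value $39,600.

$6,722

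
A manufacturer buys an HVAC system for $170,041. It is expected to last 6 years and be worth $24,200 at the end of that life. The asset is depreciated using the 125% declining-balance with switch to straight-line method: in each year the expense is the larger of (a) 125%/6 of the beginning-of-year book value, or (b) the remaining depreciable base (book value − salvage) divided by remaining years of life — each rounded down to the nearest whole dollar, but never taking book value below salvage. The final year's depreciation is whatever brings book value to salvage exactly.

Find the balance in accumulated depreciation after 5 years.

$125,784

Depreciable base = $170,041 − $24,200 = $145,841.
Year 1: DB = ⌊$170,041 × 125%/6⌋ = $35,425; SL = ⌊$145,841/6⌋ = $24,306 → take DB $35,425. Book value $134,616.
Year 2: DB = ⌊$134,616 × 125%/6⌋ = $28,045; SL = ⌊$110,416/5⌋ = $22,083 → take DB $28,045. Book value $106,571.
Year 3: DB = ⌊$106,571 × 125%/6⌋ = $22,202; SL = ⌊$82,371/4⌋ = $20,592 → take DB $22,202. Book value $84,369.
Year 4: DB = ⌊$84,369 × 125%/6⌋ = $17,576; SL = ⌊$60,169/3⌋ = $20,056 → take SL $20,056. Book value $64,313.
Year 5: DB = ⌊$64,313 × 125%/6⌋ = $13,398; SL = ⌊$40,113/2⌋ = $20,056 → take SL $20,056. Book value $44,257.
Accumulated through year 5 = $170,041 − $44,257 = $125,784.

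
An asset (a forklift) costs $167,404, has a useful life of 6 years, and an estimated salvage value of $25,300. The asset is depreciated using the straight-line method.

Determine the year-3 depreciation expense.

$23,684

Depreciable base = $167,404 − $25,300 = $142,104.
Annual expense = $142,104 / 6 = $23,684.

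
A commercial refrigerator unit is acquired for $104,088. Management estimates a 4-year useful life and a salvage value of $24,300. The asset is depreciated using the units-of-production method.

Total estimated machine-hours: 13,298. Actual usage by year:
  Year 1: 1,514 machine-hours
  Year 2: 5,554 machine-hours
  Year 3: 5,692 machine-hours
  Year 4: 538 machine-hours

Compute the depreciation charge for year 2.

$33,324

Depreciable base = $104,088 − $24,300 = $79,788.
Rate = $79,788 / 13,298 machine-hours = $6 per machine-hour.
Year 1: 1,514 × $6 = $9,084. Book value $95,004.
Year 2: 5,554 × $6 = $33,324. Book value $61,680.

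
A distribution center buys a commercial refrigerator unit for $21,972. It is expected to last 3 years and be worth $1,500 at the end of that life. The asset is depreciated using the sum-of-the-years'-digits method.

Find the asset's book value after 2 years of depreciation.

Depreciable base = $21,972 − $1,500 = $20,472.
Sum of the years' digits = 3+2+1 = 6.
Year 1: $20,472 × 3/6 = $10,236. Book value $11,736.
Year 2: $20,472 × 2/6 = $6,824. Book value $4,912.

$4,912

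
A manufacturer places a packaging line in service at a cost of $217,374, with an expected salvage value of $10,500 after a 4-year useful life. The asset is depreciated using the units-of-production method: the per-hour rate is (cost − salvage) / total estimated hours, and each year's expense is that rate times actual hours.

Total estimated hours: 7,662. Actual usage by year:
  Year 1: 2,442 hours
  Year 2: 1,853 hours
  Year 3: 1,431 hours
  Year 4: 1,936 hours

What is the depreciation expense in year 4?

Depreciable base = $217,374 − $10,500 = $206,874.
Rate = $206,874 / 7,662 hours = $27 per hour.
Year 1: 2,442 × $27 = $65,934. Book value $151,440.
Year 2: 1,853 × $27 = $50,031. Book value $101,409.
Year 3: 1,431 × $27 = $38,637. Book value $62,772.
Year 4: 1,936 × $27 = $52,272. Book value $10,500.

$52,272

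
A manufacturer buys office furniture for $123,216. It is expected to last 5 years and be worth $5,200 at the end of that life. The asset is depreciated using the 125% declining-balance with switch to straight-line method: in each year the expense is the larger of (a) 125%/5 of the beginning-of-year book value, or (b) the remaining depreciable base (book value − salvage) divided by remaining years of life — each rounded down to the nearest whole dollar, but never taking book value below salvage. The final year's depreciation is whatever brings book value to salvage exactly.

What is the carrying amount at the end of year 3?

Depreciable base = $123,216 − $5,200 = $118,016.
Year 1: DB = ⌊$123,216 × 125%/5⌋ = $30,804; SL = ⌊$118,016/5⌋ = $23,603 → take DB $30,804. Book value $92,412.
Year 2: DB = ⌊$92,412 × 125%/5⌋ = $23,103; SL = ⌊$87,212/4⌋ = $21,803 → take DB $23,103. Book value $69,309.
Year 3: DB = ⌊$69,309 × 125%/5⌋ = $17,327; SL = ⌊$64,109/3⌋ = $21,369 → take SL $21,369. Book value $47,940.

$47,940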